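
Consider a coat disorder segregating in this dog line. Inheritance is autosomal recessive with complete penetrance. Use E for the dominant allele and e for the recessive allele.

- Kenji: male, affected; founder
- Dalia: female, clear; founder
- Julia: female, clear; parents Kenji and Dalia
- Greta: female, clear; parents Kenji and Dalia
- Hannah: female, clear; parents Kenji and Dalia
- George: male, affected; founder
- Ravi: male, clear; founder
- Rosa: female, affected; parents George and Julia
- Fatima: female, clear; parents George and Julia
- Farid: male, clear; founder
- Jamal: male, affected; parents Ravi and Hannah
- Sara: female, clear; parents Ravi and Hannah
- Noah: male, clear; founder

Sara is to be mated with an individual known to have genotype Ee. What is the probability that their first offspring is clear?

Ravi is clear so carries E and passed e to Jamal (ee), so Ravi is Ee.
Hannah is clear so carries E and received e from Kenji (ee), so Hannah is Ee.
Sara is a clear offspring of Ravi (Ee) × Hannah (Ee), whose cross gives 1/4 EE : 1/2 Ee : 1/4 ee; conditioning on being clear, Sara is EE with probability 1/3, Ee with probability 2/3.
Summing over parental genotype combinations, P(offspring is clear) = 1/3·1 + 2/3·3/4 = 5/6.

5/6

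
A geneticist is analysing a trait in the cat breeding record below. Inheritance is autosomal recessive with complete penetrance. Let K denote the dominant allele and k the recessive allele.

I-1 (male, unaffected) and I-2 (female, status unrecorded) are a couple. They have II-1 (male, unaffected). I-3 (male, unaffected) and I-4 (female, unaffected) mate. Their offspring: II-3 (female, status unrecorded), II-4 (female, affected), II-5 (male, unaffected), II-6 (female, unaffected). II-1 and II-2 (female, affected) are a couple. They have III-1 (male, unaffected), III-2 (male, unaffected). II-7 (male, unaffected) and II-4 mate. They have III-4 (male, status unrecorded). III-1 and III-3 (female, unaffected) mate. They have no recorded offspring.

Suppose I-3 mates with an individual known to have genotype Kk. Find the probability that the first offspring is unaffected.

I-3 is unaffected so carries K and passed k to II-4 (kk), so I-3 is Kk.
The cross gives 1/4 KK : 1/2 Kk : 1/4 kk, so P(offspring is unaffected) = 3/4.

3/4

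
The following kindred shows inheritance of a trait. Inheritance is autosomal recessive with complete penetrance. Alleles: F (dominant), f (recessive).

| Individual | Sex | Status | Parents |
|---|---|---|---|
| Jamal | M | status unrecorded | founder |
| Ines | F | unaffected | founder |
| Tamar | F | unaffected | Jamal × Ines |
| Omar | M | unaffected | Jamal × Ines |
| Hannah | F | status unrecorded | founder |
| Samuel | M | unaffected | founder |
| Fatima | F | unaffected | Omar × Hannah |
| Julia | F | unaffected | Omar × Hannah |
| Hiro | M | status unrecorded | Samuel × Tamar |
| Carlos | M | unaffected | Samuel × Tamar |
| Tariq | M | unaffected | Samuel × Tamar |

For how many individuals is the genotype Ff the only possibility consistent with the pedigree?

No individual's genotype is forced to Ff by the pedigree, so the count is 0.

0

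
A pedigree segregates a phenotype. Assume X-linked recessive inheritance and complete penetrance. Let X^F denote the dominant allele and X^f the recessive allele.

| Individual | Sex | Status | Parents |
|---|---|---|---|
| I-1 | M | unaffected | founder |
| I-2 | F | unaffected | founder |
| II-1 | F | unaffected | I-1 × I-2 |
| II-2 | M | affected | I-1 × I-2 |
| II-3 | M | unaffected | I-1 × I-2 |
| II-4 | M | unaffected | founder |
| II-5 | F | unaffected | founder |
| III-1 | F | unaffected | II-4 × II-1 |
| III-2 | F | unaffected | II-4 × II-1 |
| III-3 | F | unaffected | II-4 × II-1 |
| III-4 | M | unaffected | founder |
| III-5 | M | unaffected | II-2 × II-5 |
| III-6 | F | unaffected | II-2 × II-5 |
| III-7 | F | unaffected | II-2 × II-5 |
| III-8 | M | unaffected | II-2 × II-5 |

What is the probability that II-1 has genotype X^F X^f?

I-1 is unaffected, so I-1 is X^F Y.
I-2 is unaffected so carries F and passed f to II-2 (X^f Y), so I-2 is X^F X^f.
Their cross gives offspring ratios 1/2 X^F X^F : 1/2 X^F X^f. Conditioning on II-1 being unaffected, P(X^F X^f) = 1/2 / 1 = 1/2 before taking II-1's own offspring into account.
II-4 is unaffected, so II-4 is X^F Y.
II-1's offspring (III-1, III-2, III-3) would show their recorded status with the same probability whether II-1 is X^F X^f or X^F X^F, so they carry no information and P(X^F X^f) = 1/2.

1/2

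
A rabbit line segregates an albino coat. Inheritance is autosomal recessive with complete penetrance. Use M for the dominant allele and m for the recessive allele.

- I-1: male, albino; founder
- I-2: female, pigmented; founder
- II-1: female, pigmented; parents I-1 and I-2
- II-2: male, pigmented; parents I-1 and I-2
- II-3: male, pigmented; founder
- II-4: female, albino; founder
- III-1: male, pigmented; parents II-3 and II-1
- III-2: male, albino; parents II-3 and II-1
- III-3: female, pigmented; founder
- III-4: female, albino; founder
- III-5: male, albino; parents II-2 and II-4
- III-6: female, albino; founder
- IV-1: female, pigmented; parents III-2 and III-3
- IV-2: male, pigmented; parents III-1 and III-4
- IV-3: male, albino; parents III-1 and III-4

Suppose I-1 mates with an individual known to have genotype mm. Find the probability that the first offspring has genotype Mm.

I-1 is albino, so I-1 is mm.
The cross gives 1 mm, so P(offspring has genotype Mm) = 0.

0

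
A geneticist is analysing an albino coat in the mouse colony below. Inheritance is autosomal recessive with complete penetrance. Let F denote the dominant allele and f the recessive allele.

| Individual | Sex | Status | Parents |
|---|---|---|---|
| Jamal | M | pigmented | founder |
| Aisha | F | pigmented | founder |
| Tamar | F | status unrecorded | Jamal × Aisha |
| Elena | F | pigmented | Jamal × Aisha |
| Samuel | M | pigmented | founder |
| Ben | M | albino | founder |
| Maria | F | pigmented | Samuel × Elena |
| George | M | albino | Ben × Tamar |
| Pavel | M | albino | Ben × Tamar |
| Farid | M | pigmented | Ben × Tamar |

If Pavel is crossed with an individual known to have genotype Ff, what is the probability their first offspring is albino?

Pavel is albino, so Pavel is ff.
The cross gives 1/2 Ff : 1/2 ff, so P(offspring is albino) = 1/2.

1/2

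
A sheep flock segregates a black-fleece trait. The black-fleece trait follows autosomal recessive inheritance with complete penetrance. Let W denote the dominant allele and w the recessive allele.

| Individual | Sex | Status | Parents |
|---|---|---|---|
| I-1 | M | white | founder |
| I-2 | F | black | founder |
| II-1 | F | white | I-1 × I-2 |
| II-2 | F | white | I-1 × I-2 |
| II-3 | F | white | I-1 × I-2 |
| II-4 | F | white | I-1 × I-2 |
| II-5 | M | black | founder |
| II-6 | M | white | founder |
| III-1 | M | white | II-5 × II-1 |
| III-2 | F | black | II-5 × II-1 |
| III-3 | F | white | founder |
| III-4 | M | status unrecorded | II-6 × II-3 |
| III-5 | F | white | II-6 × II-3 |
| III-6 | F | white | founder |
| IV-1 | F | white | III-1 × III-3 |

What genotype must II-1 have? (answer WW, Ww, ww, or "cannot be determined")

Ww

From phenotype alone, II-1 is WW or Ww.
II-1 is white so carries W and received w from I-2 (ww), so II-1 is Ww.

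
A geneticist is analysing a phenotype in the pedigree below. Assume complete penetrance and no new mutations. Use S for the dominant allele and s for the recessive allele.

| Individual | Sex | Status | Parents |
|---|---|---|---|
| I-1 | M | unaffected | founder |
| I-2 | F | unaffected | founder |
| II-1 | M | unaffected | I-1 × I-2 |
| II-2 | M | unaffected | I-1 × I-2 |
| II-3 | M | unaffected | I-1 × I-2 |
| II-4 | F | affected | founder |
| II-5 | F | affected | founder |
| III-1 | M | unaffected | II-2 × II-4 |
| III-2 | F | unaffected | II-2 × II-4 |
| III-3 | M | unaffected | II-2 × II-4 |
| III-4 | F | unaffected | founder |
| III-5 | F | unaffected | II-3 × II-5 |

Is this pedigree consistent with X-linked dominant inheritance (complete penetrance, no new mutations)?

A consistent assignment under X-linked dominant exists: I-1 X^s Y, I-2 X^s X^s, II-1 X^s Y, II-2 X^s Y, II-3 X^s Y, II-4 X^S X^s, II-5 X^S X^s, III-1 X^s Y, III-2 X^s X^s, III-3 X^s Y, III-4 X^s X^s, III-5 X^s X^s.
In this assignment every recorded phenotype matches its genotype and every non-founder's genotype is obtainable from its parents' genotypes, so the pedigree is consistent.

Yes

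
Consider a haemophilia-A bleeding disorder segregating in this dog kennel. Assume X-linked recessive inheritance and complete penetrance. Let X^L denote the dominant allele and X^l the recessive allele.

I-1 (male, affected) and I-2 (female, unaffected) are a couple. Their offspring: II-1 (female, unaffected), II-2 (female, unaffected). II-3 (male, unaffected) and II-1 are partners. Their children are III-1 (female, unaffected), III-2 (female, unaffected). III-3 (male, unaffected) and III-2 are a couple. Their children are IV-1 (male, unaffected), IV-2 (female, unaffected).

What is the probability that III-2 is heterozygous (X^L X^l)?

1/3

II-3 is unaffected, so II-3 is X^L Y.
II-1 is unaffected so carries L and received l from I-1 (X^l Y), so II-1 is X^L X^l.
Their cross gives offspring ratios 1/2 X^L X^L : 1/2 X^L X^l. Conditioning on III-2 being unaffected, P(X^L X^l) = 1/2 / 1 = 1/2 before taking III-2's own offspring into account.
III-3 is unaffected, so III-3 is X^L Y.
Now use III-2's offspring. Probability of each recorded status — unaffected son IV-1: 1/2 if III-2 is X^L X^l, 1 if X^L X^L. (IV-2: equally likely either way, so uninformative.)
Bayes: P(X^L X^l) = 1/2·1/2 / (1/2·1/2 + 1/2·1) = 1/3.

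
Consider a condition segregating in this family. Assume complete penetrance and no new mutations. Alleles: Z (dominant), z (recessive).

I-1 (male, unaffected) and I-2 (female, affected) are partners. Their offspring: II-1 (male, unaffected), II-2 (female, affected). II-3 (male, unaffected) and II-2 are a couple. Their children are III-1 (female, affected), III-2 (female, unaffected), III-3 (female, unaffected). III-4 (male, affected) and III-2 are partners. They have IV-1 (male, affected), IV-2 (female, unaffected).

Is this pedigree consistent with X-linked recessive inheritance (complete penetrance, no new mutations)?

Under X-linked recessive, II-1 (unaffected, male) cannot arise from I-1 (unaffected) × I-2 (affected).

No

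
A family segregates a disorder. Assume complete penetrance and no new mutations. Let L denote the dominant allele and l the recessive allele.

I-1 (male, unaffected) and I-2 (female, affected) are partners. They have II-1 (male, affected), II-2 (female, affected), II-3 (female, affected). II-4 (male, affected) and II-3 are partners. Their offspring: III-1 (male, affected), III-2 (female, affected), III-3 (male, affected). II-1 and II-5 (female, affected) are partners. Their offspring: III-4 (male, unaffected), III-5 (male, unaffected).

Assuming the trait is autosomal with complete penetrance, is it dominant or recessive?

II-1 and II-5 are both affected yet have an unaffected child III-4. Under a recessive model two affected parents are homozygous and every child would be affected, so the trait cannot be recessive.

dominant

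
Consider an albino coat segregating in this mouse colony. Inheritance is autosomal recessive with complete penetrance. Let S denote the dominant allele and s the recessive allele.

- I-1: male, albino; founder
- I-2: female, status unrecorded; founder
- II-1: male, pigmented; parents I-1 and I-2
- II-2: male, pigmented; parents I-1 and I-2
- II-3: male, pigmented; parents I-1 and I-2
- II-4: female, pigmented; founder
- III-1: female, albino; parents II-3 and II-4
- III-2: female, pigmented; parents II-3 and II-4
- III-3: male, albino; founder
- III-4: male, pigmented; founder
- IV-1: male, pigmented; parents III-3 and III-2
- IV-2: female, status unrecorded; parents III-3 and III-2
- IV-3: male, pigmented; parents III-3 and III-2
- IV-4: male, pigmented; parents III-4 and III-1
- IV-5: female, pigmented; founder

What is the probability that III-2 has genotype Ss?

1/3

II-3 is pigmented so carries S and received s from I-1 (ss), so II-3 is Ss.
II-4 is pigmented so carries S and passed s to III-1 (ss), so II-4 is Ss.
Their cross gives offspring ratios 1/4 SS : 1/2 Ss : 1/4 ss. Conditioning on III-2 being pigmented, P(Ss) = 1/2 / 3/4 = 2/3 before taking III-2's own offspring into account.
III-3 is albino, so III-3 is ss.
Now use III-2's offspring. Probability of each recorded status — pigmented son IV-1: 1/2 if III-2 is Ss, 1 if SS; pigmented son IV-3: 1/2 if III-2 is Ss, 1 if SS. (IV-2: equally likely either way, so uninformative.)
Bayes: P(Ss) = 2/3·1/4 / (2/3·1/4 + 1/3·1) = 1/3.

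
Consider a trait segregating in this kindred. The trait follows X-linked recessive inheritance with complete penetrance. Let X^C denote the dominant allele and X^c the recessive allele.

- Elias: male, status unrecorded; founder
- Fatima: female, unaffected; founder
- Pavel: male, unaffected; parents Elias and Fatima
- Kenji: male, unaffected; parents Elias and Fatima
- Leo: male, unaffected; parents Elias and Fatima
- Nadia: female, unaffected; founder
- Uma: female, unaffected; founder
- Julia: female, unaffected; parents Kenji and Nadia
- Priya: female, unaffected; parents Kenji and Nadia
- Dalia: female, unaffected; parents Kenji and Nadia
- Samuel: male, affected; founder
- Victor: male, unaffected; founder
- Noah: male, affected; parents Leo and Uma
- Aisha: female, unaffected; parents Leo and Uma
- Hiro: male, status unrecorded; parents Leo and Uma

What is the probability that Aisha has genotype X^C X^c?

Leo is unaffected, so Leo is X^C Y.
Uma is unaffected so carries C and passed c to Noah (X^c Y), so Uma is X^C X^c.
Their cross gives offspring ratios 1/2 X^C X^C : 1/2 X^C X^c. Conditioning on Aisha being unaffected, P(X^C X^c) = 1/2 / 1 = 1/2.

1/2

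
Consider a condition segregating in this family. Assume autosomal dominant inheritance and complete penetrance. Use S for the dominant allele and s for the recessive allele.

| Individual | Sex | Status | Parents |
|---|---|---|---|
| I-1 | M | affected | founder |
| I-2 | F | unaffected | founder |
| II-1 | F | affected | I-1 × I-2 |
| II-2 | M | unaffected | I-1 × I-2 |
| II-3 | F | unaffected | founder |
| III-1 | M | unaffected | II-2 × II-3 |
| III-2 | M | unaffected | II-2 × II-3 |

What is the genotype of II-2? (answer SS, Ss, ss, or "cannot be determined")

ss

II-2 is unaffected, so II-2 is ss.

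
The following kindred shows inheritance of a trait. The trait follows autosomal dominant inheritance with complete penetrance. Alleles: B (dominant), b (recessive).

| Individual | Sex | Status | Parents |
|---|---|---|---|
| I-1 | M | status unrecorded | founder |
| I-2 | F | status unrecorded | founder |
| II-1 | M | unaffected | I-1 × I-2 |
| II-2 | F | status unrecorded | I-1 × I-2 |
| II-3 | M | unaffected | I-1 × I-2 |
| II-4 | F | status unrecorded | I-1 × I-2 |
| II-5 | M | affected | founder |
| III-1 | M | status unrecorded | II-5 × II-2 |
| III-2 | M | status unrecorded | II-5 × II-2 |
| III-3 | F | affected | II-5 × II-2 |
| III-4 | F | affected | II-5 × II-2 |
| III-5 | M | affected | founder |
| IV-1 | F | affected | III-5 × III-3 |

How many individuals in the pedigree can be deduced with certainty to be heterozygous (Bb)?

0

No individual's genotype is forced to Bb by the pedigree, so the count is 0.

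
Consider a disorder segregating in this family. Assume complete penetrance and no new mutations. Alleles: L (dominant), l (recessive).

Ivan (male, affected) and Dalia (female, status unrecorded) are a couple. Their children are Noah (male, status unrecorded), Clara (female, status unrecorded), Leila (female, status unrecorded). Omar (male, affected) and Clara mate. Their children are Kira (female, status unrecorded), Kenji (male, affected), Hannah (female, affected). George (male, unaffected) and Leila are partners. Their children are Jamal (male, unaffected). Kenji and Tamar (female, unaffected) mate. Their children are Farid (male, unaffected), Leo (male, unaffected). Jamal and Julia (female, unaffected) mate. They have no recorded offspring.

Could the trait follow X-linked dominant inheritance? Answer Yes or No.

Yes

A consistent assignment under X-linked dominant exists: Ivan X^L Y, Dalia X^L X^l, Noah X^L Y, Clara X^L X^L, Leila X^L X^l, Omar X^L Y, George X^l Y, Kira X^L X^L, Kenji X^L Y, Hannah X^L X^L, Tamar X^l X^l, Jamal X^l Y, Julia X^l X^l, Farid X^l Y, Leo X^l Y.
In this assignment every recorded phenotype matches its genotype and every non-founder's genotype is obtainable from its parents' genotypes, so the pedigree is consistent.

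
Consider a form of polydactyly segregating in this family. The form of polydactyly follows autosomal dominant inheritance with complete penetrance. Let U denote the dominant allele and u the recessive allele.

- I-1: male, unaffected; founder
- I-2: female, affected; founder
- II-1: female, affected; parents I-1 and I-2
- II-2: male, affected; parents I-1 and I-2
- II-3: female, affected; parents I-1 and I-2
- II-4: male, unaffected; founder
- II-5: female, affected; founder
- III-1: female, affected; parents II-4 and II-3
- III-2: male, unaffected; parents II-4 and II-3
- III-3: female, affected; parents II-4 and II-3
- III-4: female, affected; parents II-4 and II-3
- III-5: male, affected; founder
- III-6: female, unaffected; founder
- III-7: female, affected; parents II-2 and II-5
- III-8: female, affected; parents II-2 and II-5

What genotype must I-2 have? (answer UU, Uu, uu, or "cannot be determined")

cannot be determined

I-2's phenotype allows UU or Uu, and no parent or child forces a single allele at both positions; consistent genotype assignments exist with I-2 as UU or Uu.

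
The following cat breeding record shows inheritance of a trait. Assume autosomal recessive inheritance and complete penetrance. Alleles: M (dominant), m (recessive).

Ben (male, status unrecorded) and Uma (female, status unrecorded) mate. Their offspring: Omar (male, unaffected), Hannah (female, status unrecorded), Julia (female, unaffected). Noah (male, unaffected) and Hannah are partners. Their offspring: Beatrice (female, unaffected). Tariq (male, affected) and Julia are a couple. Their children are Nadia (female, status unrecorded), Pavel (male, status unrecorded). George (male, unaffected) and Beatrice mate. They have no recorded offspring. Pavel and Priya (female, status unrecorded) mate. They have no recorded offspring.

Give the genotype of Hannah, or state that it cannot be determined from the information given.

Hannah's phenotype is unrecorded, and no parent or child forces a single allele at both positions; consistent genotype assignments exist with Hannah as MM or Mm or mm.

cannot be determined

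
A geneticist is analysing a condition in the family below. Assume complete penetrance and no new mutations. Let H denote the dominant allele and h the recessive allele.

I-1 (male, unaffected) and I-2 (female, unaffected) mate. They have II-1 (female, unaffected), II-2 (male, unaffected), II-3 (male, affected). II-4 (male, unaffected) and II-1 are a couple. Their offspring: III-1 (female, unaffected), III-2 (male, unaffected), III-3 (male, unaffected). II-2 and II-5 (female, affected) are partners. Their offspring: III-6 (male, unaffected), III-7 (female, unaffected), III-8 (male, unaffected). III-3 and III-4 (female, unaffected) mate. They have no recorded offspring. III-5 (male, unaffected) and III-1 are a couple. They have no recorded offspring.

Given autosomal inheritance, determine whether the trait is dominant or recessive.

recessive

I-1 and I-2 are both unaffected yet have an affected child II-3. Under dominance, an affected child requires at least one affected parent, so the trait cannot be dominant.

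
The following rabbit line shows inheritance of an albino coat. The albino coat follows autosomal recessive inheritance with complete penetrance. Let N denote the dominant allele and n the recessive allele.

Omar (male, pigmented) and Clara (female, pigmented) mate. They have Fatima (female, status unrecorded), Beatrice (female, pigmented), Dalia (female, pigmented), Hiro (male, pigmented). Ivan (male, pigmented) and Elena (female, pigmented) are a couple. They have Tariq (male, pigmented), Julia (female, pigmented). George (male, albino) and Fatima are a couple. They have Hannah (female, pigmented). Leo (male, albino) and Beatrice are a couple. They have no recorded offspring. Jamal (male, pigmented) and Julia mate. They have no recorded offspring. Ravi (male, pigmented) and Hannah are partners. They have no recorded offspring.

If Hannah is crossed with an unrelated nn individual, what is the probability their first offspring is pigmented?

Hannah is pigmented so carries N and received n from George (nn), so Hannah is Nn.
The cross gives 1/2 Nn : 1/2 nn, so P(offspring is pigmented) = 1/2.

1/2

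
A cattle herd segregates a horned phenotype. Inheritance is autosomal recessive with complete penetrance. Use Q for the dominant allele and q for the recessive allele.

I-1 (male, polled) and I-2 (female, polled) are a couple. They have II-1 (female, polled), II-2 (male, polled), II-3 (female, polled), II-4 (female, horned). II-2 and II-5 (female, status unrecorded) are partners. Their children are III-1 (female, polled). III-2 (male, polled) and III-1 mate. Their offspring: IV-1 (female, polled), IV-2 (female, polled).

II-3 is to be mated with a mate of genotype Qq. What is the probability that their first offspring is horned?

1/6

I-1 is polled so carries Q and passed q to II-4 (qq), so I-1 is Qq.
I-2 is polled so carries Q and passed q to II-4 (qq), so I-2 is Qq.
II-3 is a polled offspring of I-1 (Qq) × I-2 (Qq), whose cross gives 1/4 QQ : 1/2 Qq : 1/4 qq; conditioning on being polled, II-3 is QQ with probability 1/3, Qq with probability 2/3.
Summing over parental genotype combinations, P(offspring is horned) = 2/3·1/4 = 1/6.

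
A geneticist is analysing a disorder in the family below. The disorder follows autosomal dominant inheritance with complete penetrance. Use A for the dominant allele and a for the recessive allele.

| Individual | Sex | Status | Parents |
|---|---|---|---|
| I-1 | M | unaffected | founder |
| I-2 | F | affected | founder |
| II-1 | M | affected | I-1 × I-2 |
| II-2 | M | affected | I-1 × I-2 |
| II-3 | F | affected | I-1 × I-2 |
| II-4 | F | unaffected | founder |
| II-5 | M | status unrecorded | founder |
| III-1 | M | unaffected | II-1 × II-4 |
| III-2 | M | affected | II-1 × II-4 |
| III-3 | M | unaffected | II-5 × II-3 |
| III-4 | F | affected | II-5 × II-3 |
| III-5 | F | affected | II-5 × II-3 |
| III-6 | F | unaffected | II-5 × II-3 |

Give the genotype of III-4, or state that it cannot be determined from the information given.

III-4's phenotype allows AA or Aa, and no parent or child forces a single allele at both positions; consistent genotype assignments exist with III-4 as AA or Aa.

cannot be determined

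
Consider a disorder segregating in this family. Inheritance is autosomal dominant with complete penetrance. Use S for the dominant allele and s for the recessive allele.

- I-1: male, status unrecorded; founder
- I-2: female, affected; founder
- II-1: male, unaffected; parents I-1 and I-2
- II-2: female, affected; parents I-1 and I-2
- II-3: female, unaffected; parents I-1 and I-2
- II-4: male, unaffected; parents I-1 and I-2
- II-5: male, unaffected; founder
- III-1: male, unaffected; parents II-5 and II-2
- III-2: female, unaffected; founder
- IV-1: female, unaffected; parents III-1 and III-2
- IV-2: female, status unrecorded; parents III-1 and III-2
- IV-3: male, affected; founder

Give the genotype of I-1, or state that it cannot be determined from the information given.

I-1's phenotype is unrecorded, and no parent or child forces a single allele at both positions; consistent genotype assignments exist with I-1 as Ss or ss.

cannot be determined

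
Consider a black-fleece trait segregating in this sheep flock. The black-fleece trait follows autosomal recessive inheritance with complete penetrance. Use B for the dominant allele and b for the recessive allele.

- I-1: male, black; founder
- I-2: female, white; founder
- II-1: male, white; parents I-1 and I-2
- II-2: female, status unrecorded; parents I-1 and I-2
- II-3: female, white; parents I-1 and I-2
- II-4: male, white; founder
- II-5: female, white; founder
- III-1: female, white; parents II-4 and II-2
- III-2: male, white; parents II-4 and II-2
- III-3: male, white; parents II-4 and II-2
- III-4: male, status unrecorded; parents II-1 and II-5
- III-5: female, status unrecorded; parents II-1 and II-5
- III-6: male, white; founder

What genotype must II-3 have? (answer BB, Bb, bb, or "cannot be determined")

Bb

From phenotype alone, II-3 is BB or Bb.
II-3 is white so carries B and received b from I-1 (bb), so II-3 is Bb.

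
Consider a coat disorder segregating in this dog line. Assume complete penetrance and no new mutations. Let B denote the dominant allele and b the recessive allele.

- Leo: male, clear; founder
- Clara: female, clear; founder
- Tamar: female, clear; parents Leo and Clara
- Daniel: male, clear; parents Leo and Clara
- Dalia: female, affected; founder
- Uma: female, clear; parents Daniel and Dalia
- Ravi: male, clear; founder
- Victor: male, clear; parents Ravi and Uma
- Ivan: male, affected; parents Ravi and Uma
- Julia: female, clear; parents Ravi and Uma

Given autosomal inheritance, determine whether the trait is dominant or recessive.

recessive

Ravi and Uma are both clear yet have an affected child Ivan. Under dominance, an affected child requires at least one affected parent, so the trait cannot be dominant.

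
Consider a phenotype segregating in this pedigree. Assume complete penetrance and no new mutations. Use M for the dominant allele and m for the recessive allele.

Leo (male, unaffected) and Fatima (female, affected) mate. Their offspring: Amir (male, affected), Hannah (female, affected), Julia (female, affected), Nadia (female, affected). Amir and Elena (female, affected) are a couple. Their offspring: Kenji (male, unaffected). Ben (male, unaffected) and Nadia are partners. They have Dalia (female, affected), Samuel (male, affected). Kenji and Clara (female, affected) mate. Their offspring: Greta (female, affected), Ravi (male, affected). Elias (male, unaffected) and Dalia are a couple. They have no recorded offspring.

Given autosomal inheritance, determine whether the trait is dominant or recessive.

Amir and Elena are both affected yet have an unaffected child Kenji. Under a recessive model two affected parents are homozygous and every child would be affected, so the trait cannot be recessive.

dominant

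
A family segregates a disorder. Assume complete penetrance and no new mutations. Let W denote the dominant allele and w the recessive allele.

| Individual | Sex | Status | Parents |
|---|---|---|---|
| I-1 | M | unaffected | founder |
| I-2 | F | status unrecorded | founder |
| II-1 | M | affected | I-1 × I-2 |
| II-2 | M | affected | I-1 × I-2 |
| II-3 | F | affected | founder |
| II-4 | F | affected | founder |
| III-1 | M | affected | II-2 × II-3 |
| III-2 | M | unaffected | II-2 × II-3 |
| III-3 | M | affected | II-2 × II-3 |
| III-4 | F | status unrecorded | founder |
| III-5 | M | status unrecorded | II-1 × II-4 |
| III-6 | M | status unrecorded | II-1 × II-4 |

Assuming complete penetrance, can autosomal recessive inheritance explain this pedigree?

No

Under autosomal recessive, III-2 (unaffected, male) cannot arise from II-2 (affected) × II-3 (affected).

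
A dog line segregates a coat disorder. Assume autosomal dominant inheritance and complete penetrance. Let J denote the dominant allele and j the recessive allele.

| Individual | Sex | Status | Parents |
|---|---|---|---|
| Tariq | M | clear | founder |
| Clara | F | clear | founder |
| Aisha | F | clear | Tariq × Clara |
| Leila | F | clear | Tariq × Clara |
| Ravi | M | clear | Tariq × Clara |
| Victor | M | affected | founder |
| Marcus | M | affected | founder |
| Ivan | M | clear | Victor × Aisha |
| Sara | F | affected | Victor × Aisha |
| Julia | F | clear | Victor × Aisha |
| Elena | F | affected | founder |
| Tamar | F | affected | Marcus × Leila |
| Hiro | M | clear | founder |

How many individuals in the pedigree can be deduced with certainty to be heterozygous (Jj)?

Obligate heterozygotes: Victor is affected so carries J and passed j to Ivan (jj), so Victor is Jj; Sara is affected so carries J and received j from Aisha (jj), so Sara is Jj; Tamar is affected so carries J and received j from Leila (jj), so Tamar is Jj.
Every other individual is either homozygous by phenotype or has at least one consistent homozygous assignment, so the count is 3.

3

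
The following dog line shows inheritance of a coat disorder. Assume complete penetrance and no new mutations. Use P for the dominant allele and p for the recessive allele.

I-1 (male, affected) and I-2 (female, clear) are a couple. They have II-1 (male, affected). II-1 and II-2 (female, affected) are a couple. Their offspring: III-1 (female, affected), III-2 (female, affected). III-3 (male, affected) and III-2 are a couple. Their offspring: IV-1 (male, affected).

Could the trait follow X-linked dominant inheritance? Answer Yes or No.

Under X-linked dominant, II-1 (affected, male) cannot arise from I-1 (affected) × I-2 (clear).

No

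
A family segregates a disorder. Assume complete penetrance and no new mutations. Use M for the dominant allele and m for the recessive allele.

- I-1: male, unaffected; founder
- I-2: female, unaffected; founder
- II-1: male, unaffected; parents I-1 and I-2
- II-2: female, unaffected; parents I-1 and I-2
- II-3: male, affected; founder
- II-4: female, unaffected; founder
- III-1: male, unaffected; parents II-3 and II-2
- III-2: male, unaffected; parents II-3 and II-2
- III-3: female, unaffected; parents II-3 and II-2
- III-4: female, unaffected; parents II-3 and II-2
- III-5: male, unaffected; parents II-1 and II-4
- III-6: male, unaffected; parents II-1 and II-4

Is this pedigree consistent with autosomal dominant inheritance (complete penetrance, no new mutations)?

Yes

A consistent assignment under autosomal dominant exists: I-1 mm, I-2 mm, II-1 mm, II-2 mm, II-3 Mm, II-4 mm, III-1 mm, III-2 mm, III-3 mm, III-4 mm, III-5 mm, III-6 mm.
In this assignment every recorded phenotype matches its genotype and every non-founder's genotype is obtainable from its parents' genotypes, so the pedigree is consistent.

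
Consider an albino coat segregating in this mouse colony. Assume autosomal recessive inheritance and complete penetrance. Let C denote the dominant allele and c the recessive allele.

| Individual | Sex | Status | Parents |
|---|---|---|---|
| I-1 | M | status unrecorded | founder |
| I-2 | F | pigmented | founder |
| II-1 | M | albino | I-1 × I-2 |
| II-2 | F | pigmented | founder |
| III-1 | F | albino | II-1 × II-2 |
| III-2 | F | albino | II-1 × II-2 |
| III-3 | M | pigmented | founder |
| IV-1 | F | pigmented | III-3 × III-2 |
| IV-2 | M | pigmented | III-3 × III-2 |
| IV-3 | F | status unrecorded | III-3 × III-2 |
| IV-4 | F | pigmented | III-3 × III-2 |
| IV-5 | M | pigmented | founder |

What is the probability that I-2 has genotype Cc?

I-2 is pigmented so carries C and passed c to II-1 (cc), so I-2 is Cc, giving P(Cc) = 1.

1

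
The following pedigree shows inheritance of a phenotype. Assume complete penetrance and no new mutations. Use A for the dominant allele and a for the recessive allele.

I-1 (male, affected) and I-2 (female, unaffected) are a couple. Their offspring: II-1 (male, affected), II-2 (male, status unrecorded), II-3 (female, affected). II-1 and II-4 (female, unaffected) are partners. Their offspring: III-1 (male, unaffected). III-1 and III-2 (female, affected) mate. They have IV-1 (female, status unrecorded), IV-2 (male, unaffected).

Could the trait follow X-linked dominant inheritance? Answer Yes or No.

No

Under X-linked dominant, II-1 (affected, male) cannot arise from I-1 (affected) × I-2 (unaffected).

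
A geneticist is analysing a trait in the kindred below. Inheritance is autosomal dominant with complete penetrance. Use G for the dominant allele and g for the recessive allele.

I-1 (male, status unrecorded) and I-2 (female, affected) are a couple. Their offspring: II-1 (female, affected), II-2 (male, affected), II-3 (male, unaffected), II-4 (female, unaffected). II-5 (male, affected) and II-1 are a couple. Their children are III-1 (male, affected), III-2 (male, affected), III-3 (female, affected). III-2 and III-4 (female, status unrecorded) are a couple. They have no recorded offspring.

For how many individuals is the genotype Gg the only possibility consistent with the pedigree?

1

Obligate heterozygotes: I-2 is affected so carries G and passed g to II-3 (gg), so I-2 is Gg.
Every other individual is either homozygous by phenotype or has at least one consistent homozygous assignment, so the count is 1.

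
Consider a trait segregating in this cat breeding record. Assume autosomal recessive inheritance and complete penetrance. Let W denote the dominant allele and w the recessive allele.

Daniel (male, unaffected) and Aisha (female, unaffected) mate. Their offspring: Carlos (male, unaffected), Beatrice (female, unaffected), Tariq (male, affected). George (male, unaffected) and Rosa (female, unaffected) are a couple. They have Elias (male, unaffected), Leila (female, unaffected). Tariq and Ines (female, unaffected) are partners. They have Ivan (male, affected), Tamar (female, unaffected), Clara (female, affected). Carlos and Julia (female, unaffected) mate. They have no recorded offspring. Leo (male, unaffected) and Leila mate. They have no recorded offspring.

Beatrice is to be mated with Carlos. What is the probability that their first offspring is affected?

1/9

Daniel is unaffected so carries W and passed w to Tariq (ww), so Daniel is Ww.
Aisha is unaffected so carries W and passed w to Tariq (ww), so Aisha is Ww.
Beatrice is an unaffected offspring of Daniel (Ww) × Aisha (Ww), whose cross gives 1/4 WW : 1/2 Ww : 1/4 ww; conditioning on being unaffected, Beatrice is WW with probability 1/3, Ww with probability 2/3.
Carlos is an unaffected offspring of Daniel (Ww) × Aisha (Ww), whose cross gives 1/4 WW : 1/2 Ww : 1/4 ww; conditioning on being unaffected, Carlos is WW with probability 1/3, Ww with probability 2/3.
Summing over parental genotype combinations, P(offspring is affected) = 4/9·1/4 = 1/9.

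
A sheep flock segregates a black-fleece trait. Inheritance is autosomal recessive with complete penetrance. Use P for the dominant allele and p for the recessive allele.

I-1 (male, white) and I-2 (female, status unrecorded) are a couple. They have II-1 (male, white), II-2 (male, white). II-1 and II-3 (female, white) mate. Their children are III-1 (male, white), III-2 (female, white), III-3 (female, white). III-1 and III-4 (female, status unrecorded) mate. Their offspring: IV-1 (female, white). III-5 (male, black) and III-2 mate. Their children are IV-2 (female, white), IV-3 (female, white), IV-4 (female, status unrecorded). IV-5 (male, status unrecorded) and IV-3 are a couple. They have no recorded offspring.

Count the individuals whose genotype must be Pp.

Obligate heterozygotes: IV-2 is white so carries P and received p from III-5 (pp), so IV-2 is Pp; IV-3 is white so carries P and received p from III-5 (pp), so IV-3 is Pp.
Every other individual is either homozygous by phenotype or has at least one consistent homozygous assignment, so the count is 2.

2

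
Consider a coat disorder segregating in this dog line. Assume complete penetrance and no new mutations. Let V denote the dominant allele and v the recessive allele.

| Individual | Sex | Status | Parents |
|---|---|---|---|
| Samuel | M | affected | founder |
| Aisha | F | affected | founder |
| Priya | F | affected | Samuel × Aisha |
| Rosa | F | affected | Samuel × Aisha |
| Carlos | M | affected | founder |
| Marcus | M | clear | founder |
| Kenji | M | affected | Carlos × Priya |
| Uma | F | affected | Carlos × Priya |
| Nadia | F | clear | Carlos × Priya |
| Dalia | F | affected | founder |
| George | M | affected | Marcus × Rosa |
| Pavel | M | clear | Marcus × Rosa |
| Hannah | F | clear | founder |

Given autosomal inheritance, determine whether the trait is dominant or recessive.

Carlos and Priya are both affected yet have a clear child Nadia. Under a recessive model two affected parents are homozygous and every child would be affected, so the trait cannot be recessive.

dominant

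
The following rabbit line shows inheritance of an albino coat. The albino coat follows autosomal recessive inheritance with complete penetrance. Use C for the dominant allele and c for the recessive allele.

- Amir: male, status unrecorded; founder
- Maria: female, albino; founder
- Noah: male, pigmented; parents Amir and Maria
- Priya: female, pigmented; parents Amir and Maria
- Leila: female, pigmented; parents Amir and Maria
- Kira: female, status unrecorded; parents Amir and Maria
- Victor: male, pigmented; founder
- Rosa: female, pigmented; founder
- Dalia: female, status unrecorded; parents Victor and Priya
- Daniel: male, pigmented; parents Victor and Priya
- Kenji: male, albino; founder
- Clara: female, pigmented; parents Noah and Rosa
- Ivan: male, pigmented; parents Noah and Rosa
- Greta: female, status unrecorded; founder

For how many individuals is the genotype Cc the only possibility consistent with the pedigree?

Obligate heterozygotes: Noah is pigmented so carries C and received c from Maria (cc), so Noah is Cc; Priya is pigmented so carries C and received c from Maria (cc), so Priya is Cc; Leila is pigmented so carries C and received c from Maria (cc), so Leila is Cc.
Every other individual is either homozygous by phenotype or has at least one consistent homozygous assignment, so the count is 3.

3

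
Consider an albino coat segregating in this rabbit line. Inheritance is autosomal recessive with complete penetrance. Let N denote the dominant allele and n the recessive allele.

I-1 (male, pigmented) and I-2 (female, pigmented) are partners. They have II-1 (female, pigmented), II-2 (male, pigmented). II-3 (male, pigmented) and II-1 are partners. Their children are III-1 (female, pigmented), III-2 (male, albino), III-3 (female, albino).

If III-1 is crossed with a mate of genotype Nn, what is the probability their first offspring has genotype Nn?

1/2

II-3 is pigmented so carries N and passed n to III-2 (nn), so II-3 is Nn.
II-1 is pigmented so carries N and passed n to III-2 (nn), so II-1 is Nn.
III-1 is a pigmented offspring of II-3 (Nn) × II-1 (Nn), whose cross gives 1/4 NN : 1/2 Nn : 1/4 nn; conditioning on being pigmented, III-1 is NN with probability 1/3, Nn with probability 2/3.
Summing over parental genotype combinations, P(offspring has genotype Nn) = 1/3·1/2 + 2/3·1/2 = 1/2.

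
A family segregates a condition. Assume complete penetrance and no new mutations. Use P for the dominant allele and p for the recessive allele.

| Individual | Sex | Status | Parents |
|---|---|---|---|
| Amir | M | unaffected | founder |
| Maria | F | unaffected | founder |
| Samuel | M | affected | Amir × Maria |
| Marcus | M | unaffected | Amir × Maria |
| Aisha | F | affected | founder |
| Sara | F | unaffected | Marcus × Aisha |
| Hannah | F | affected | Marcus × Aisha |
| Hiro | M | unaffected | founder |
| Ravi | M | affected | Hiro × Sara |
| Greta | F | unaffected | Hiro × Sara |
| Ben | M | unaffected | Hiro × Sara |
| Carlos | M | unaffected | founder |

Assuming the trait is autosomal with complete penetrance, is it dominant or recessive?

recessive

Amir and Maria are both unaffected yet have an affected child Samuel. Under dominance, an affected child requires at least one affected parent, so the trait cannot be dominant.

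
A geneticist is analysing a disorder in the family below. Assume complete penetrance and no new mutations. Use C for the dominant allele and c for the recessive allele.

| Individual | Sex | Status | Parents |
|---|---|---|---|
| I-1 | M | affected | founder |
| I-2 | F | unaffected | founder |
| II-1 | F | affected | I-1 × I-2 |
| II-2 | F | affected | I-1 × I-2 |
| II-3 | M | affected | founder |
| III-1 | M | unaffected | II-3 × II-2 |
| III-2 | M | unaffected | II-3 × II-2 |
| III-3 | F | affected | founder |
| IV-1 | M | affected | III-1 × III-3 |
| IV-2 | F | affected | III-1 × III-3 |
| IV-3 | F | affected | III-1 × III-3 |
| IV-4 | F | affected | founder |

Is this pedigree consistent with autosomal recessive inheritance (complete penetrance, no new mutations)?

Under autosomal recessive, III-1 (unaffected, male) cannot arise from II-3 (affected) × II-2 (affected).

No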